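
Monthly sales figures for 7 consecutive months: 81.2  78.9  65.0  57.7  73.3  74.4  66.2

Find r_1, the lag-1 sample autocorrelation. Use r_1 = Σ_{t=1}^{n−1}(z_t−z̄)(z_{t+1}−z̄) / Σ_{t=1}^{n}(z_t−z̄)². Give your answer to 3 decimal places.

0.176

Mean z̄ = (81.2 + 78.9 + 65.0 + 57.7 + 73.3 + 74.4 + 66.2)/7 = 70.9571
Deviations from mean: 10.2429, 7.9429, -5.9571, -13.2571, 2.3429, 3.4429, -4.7571
Σ(z_t−z̄)(z_{t+1}−z̄) = (81.3576) + (-47.3167) + (78.9747) + (-31.0596) + (8.0661) + (-16.3782) = 73.6439
Denominator Σ(z_t−z̄)² = 419.2171
r_1 = 73.6439 / 419.2171 = 0.176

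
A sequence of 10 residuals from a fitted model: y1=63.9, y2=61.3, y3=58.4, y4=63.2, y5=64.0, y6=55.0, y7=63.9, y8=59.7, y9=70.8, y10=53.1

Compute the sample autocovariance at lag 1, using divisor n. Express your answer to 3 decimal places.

-13.121

Mean ȳ = (63.9 + 61.3 + 58.4 + 63.2 + 64.0 + 55.0 + 63.9 + 59.7 + 70.8 + 53.1)/10 = 61.3300
Σ_{t=1}^{9}(y_t−ȳ)(y_{t+1}−ȳ) = -131.2079
γ_1 = -131.2079 / 10 = -13.121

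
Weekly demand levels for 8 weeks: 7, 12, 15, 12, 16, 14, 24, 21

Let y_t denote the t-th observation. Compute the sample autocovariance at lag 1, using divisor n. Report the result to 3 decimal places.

Mean ȳ = (7 + 12 + 15 + 12 + 16 + 14 + 24 + 21)/8 = 15.1250
Deviations: -8.1250, -3.1250, -0.1250, -3.1250, 0.8750, -1.1250, 8.8750, 5.8750
Σ_{t=1}^{7}(y_t−ȳ)(y_{t+1}−ȳ) = 64.6094
γ_1 = 64.6094 / 8 = 8.076

8.076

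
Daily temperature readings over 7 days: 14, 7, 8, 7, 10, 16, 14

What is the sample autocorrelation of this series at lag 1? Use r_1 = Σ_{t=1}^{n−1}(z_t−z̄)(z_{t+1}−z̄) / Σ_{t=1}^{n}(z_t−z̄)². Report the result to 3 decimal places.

Mean z̄ = (14 + 7 + 8 + 7 + 10 + 16 + 14)/7 = 10.8571
Deviations from mean: 3.1429, -3.8571, -2.8571, -3.8571, -0.8571, 5.1429, 3.1429
Σ(z_t−z̄)(z_{t+1}−z̄) = (-12.1224) + (11.0204) + (11.0204) + (3.3061) + (-4.4082) + (16.1633) = 24.9796
Denominator Σ(z_t−z̄)² = 84.8571
r_1 = 24.9796 / 84.8571 = 0.294

0.294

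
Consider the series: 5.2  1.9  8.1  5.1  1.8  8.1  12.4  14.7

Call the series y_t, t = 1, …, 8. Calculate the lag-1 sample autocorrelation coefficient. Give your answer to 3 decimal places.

Mean ȳ = (5.2 + 1.9 + 8.1 + 5.1 + 1.8 + 8.1 + 12.4 + 14.7)/8 = 7.1625
Deviations from mean: -1.9625, -5.2625, 0.9375, -2.0625, -5.3625, 0.9375, 5.2375, 7.5375
Numerator Σ_{t=1}^{7}(y_t−ȳ)(y_{t+1}−ȳ) = 53.8811
Denominator Σ(y_t−ȳ)² = 150.5588
r_1 = 53.8811 / 150.5588 = 0.358

0.358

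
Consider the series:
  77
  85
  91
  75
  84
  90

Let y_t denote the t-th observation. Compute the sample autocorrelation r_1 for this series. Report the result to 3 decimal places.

-0.295

Mean ȳ = (77 + 85 + 91 + 75 + 84 + 90)/6 = 83.6667
Deviations from mean: -6.6667, 1.3333, 7.3333, -8.6667, 0.3333, 6.3333
Numerator Σ_{t=1}^{5}(y_t−ȳ)(y_{t+1}−ȳ) = -63.4444
Denominator Σ(y_t−ȳ)² = 215.3333
r_1 = -63.4444 / 215.3333 = -0.295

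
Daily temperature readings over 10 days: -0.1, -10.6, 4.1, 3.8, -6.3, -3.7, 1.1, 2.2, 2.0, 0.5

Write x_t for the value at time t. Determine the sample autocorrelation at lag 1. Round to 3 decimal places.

-0.145

Mean x̄ = (-0.1 − 10.6 + 4.1 + 3.8 − 6.3 − 3.7 + 1.1 + 2.2 + 2.0 + 0.5)/10 = -0.7000
Numerator Σ_{t=1}^{9}(x_t−x̄)(x_{t+1}−x̄) = -29.3700
Denominator Σ(x_t−x̄)² = 202.4000
r_1 = -29.3700 / 202.4000 = -0.145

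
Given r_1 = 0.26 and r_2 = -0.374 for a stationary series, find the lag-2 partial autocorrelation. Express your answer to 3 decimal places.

-0.474

φ_{22} = (r_2 − r_1²) / (1 − r_1²)
r_1² = (0.26)² = 0.0676
Numerator = -0.374 − 0.0676 = -0.4416; denominator = 1 − 0.0676 = 0.9324
φ_{22} = -0.4416 / 0.9324 = -0.474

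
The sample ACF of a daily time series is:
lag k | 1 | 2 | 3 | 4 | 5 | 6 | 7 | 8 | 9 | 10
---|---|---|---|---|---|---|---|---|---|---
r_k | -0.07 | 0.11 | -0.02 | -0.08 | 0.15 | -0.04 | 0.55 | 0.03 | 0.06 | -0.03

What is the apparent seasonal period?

The largest autocorrelation is r_7 = 0.55; the remaining lags stay at or below 0.15.
The dominant spike at lag 7 indicates a seasonal period of 7.

7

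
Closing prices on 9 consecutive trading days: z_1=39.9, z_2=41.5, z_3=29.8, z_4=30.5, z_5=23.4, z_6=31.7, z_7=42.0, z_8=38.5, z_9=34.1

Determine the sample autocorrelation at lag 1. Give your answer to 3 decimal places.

Mean z̄ = (39.9 + 41.5 + 29.8 + 30.5 + 23.4 + 31.7 + 42.0 + 38.5 + 34.1)/9 = 34.6000
Numerator Σ_{t=1}^{8}(z_t−z̄)(z_{t+1}−z̄) = 106.9800
Denominator Σ(z_t−z̄)² = 319.6200
r_1 = 106.9800 / 319.6200 = 0.335

0.335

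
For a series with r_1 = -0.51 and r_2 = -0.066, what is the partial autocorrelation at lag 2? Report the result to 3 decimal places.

-0.441

φ_{22} = (r_2 − r_1²) / (1 − r_1²)
r_1² = (-0.51)² = 0.2601
Numerator = -0.066 − 0.2601 = -0.3261; denominator = 1 − 0.2601 = 0.7399
φ_{22} = -0.3261 / 0.7399 = -0.441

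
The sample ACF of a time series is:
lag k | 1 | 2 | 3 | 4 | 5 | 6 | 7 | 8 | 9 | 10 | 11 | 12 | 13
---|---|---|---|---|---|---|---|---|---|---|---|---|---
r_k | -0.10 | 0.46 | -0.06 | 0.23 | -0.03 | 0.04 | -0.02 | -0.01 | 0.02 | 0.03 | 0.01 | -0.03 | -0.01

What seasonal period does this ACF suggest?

2

The largest autocorrelation is r_2 = 0.46, with a weaker echo at lag 4 (0.23); the remaining lags stay at or below 0.04.
The dominant spike at lag 2 indicates a seasonal period of 2.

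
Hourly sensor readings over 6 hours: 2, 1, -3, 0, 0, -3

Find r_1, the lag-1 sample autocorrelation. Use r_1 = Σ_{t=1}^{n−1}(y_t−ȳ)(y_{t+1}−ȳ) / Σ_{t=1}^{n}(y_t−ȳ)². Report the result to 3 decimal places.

-0.105

Mean ȳ = (2 + 1 − 3 + 0 + 0 − 3)/6 = -0.5000
Deviations from mean: 2.5000, 1.5000, -2.5000, 0.5000, 0.5000, -2.5000
Σ(y_t−ȳ)(y_{t+1}−ȳ) = (3.7500) + (-3.7500) + (-1.2500) + (0.2500) + (-1.2500) = -2.2500
Denominator Σ(y_t−ȳ)² = 21.5000
r_1 = -2.2500 / 21.5000 = -0.105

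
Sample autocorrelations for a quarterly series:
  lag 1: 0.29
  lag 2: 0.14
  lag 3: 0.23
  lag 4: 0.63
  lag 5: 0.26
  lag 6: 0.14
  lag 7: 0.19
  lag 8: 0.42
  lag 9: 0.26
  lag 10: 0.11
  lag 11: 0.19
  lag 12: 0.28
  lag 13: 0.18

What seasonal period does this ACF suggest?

4

The largest autocorrelation is r_4 = 0.63, with a weaker echo at lag 8 (0.42); the remaining lags stay at or below 0.29. The elevated value at lag 1 (0.29), dropping to 0.14 at lag 2, reflects decaying short-term dependence rather than seasonality.
The dominant spike at lag 4 indicates a seasonal period of 4.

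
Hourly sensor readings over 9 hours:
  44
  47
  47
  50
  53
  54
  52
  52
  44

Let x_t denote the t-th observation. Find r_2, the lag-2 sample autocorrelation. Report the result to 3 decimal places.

Mean x̄ = (44 + 47 + 47 + 50 + 53 + 54 + 52 + 52 + 44)/9 = 49.2222
Σ(x_t−x̄)(x_{t+2}−x̄) = (11.6049) + (-1.7284) + (-8.3951) + (3.7160) + (10.4938) + (13.2716) + (-14.5062) = 14.4568
Denominator Σ(x_t−x̄)² = 117.5556
r_2 = 14.4568 / 117.5556 = 0.123

0.123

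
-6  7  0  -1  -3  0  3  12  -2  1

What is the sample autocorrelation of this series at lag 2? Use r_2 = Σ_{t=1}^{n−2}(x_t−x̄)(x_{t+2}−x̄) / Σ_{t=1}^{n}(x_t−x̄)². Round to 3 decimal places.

Mean x̄ = (-6 + 7 + 0 − 1 − 3 + 0 + 3 + 12 − 2 + 1)/10 = 1.1000
Numerator Σ_{t=1}^{8}(x_t−x̄)(x_{t+2}−x̄) = -24.5200
Denominator Σ(x_t−x̄)² = 240.9000
r_2 = -24.5200 / 240.9000 = -0.102

-0.102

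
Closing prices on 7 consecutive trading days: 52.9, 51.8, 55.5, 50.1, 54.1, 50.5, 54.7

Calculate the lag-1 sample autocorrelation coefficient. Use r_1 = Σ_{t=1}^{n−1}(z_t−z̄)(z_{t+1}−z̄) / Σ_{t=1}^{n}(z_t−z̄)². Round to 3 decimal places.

-0.801

Mean z̄ = (52.9 + 51.8 + 55.5 + 50.1 + 54.1 + 50.5 + 54.7)/7 = 52.8000
Deviations from mean: 0.1000, -1.0000, 2.7000, -2.7000, 1.3000, -2.3000, 1.9000
Numerator Σ_{t=1}^{6}(z_t−z̄)(z_{t+1}−z̄) = -20.9600
Denominator Σ(z_t−z̄)² = 26.1800
r_1 = -20.9600 / 26.1800 = -0.801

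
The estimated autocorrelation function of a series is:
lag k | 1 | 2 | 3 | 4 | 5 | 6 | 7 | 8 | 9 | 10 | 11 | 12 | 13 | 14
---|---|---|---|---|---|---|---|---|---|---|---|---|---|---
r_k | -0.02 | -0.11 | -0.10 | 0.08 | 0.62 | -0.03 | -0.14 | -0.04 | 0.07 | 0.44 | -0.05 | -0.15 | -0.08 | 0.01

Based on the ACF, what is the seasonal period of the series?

The largest autocorrelation is r_5 = 0.62, with a weaker echo at lag 10 (0.44); the remaining lags stay at or below 0.08.
The dominant spike at lag 5 indicates a seasonal period of 5.

5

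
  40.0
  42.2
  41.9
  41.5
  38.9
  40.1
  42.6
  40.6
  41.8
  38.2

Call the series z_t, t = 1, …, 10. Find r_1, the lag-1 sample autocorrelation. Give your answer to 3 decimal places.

Mean z̄ = (40.0 + 42.2 + 41.9 + 41.5 + 38.9 + 40.1 + 42.6 + 40.6 + 41.8 + 38.2)/10 = 40.7800
Numerator Σ_{t=1}^{9}(z_t−z̄)(z_{t+1}−z̄) = -3.1664
Denominator Σ(z_t−z̄)² = 19.4360
r_1 = -3.1664 / 19.4360 = -0.163

-0.163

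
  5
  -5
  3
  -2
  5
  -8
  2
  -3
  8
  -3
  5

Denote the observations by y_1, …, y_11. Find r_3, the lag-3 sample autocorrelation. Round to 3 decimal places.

-0.620

Mean ȳ = (5 − 5 + 3 − 2 + 5 − 8 + 2 − 3 + 8 − 3 + 5)/11 = 0.6364
Numerator Σ_{t=1}^{8}(y_t−ȳ)(y_{t+3}−ȳ) = -160.3967
Denominator Σ(y_t−ȳ)² = 258.5455
r_3 = -160.3967 / 258.5455 = -0.620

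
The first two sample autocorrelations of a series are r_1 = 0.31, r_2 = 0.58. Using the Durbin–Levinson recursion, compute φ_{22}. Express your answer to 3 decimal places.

0.535

φ_{22} = (r_2 − r_1²) / (1 − r_1²)
r_1² = (0.31)² = 0.0961
Numerator = 0.58 − 0.0961 = 0.4839; denominator = 1 − 0.0961 = 0.9039
φ_{22} = 0.4839 / 0.9039 = 0.535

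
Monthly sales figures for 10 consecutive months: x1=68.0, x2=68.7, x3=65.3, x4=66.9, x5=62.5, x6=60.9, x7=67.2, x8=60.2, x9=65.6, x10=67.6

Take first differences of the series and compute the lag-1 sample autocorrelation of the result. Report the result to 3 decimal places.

First differences Δx: 0.7, -3.4, 1.6, -4.4, -1.6, 6.3, -7.0, 5.4, 2.0
Mean of differences = -0.0444
Numerator Σ(Δx_t−Δx̄)(Δx_{t+1}−Δx̄) = -89.1398
Denominator Σ(Δx_t−Δx̄)² = 158.3622
r_1(Δx) = -89.1398 / 158.3622 = -0.563

-0.563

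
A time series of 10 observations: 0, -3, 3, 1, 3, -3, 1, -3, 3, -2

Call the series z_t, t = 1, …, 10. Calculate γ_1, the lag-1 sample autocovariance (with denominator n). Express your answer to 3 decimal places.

-3.300

Mean z̄ = (0 − 3 + 3 + 1 + 3 − 3 + 1 − 3 + 3 − 2)/10 = 0.0000
Σ_{t=1}^{9}(z_t−z̄)(z_{t+1}−z̄) = -33.0000
γ_1 = -33.0000 / 10 = -3.300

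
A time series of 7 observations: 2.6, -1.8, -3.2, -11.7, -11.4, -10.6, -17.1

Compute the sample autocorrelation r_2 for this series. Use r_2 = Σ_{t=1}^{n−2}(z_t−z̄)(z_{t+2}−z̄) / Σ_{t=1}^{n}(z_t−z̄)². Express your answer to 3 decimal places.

0.184

Mean z̄ = (2.6 − 1.8 − 3.2 − 11.7 − 11.4 − 10.6 − 17.1)/7 = -7.6000
Deviations from mean: 10.2000, 5.8000, 4.4000, -4.1000, -3.8000, -3.0000, -9.5000
Σ(z_t−z̄)(z_{t+2}−z̄) = (44.8800) + (-23.7800) + (-16.7200) + (12.3000) + (36.1000) = 52.7800
Denominator Σ(z_t−z̄)² = 287.5400
r_2 = 52.7800 / 287.5400 = 0.184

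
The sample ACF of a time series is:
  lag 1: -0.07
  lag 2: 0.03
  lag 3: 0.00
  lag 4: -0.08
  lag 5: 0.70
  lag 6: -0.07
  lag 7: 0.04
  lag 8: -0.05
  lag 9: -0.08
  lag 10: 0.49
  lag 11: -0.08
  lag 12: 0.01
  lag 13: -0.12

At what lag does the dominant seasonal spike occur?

5

The largest autocorrelation is r_5 = 0.70, with a weaker echo at lag 10 (0.49); the remaining lags stay at or below 0.04.
The dominant spike at lag 5 indicates a seasonal period of 5.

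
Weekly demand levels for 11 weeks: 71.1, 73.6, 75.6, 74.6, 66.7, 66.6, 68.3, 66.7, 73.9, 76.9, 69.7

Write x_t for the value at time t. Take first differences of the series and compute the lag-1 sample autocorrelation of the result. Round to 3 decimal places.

-0.012

First differences Δx: 2.5, 2.0, -1.0, -7.9, -0.1, 1.7, -1.6, 7.2, 3.0, -7.2
Mean of differences = -0.1400
Numerator Σ(Δx_t−Δx̄)(Δx_{t+1}−Δx̄) = -2.2776
Denominator Σ(Δx_t−Δx̄)² = 191.6040
r_1(Δx) = -2.2776 / 191.6040 = -0.012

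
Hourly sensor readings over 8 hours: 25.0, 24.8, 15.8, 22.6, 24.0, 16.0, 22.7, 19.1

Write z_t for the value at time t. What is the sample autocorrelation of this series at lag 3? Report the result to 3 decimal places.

Mean z̄ = (25.0 + 24.8 + 15.8 + 22.6 + 24.0 + 16.0 + 22.7 + 19.1)/8 = 21.2500
Deviations from mean: 3.7500, 3.5500, -5.4500, 1.3500, 2.7500, -5.2500, 1.4500, -2.1500
Σ(z_t−z̄)(z_{t+3}−z̄) = (5.0625) + (9.7625) + (28.6125) + (1.9575) + (-5.9125) = 39.4825
Denominator Σ(z_t−z̄)² = 100.0400
r_3 = 39.4825 / 100.0400 = 0.395

0.395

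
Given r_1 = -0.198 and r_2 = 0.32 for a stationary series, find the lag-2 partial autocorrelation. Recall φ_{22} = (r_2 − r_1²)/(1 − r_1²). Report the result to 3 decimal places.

0.292

φ_{22} = (r_2 − r_1²) / (1 − r_1²)
r_1² = (-0.198)² = 0.039204
Numerator = 0.32 − 0.0392 = 0.2808; denominator = 1 − 0.0392 = 0.9608
φ_{22} = 0.2808 / 0.9608 = 0.292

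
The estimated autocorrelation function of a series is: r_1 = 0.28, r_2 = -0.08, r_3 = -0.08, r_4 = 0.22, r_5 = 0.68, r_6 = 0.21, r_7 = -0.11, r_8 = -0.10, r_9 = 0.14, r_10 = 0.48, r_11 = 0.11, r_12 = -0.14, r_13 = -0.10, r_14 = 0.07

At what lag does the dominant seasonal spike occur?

The largest autocorrelation is r_5 = 0.68, with a weaker echo at lag 10 (0.48); the remaining lags stay at or below 0.28.
The dominant spike at lag 5 indicates a seasonal period of 5.

5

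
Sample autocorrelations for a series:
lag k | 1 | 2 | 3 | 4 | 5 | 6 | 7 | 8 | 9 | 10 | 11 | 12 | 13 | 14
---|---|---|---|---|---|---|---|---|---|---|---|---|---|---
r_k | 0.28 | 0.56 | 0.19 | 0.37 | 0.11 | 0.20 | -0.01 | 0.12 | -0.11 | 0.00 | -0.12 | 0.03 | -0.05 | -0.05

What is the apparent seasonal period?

2

The largest autocorrelation is r_2 = 0.56, with a weaker echo at lag 4 (0.37); the remaining lags stay at or below 0.28.
The dominant spike at lag 2 indicates a seasonal period of 2.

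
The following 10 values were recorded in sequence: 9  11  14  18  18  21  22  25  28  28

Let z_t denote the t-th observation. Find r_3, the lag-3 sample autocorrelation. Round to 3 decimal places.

0.106

Mean z̄ = (9 + 11 + 14 + 18 + 18 + 21 + 22 + 25 + 28 + 28)/10 = 19.4000
Σ(z_t−z̄)(z_{t+3}−z̄) = (14.5600) + (11.7600) + (-8.6400) + (-3.6400) + (-7.8400) + (13.7600) + (22.3600) = 42.3200
Denominator Σ(z_t−z̄)² = 400.4000
r_3 = 42.3200 / 400.4000 = 0.106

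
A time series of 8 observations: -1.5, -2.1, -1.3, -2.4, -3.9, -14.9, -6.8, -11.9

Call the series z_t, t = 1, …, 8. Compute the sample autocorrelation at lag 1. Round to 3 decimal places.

0.274

Mean z̄ = (-1.5 − 2.1 − 1.3 − 2.4 − 3.9 − 14.9 − 6.8 − 11.9)/8 = -5.6000
Deviations from mean: 4.1000, 3.5000, 4.3000, 3.2000, 1.7000, -9.3000, -1.2000, -6.3000
Σ(z_t−z̄)(z_{t+1}−z̄) = (14.3500) + (15.0500) + (13.7600) + (5.4400) + (-15.8100) + (11.1600) + (7.5600) = 51.5100
Denominator Σ(z_t−z̄)² = 188.3000
r_1 = 51.5100 / 188.3000 = 0.274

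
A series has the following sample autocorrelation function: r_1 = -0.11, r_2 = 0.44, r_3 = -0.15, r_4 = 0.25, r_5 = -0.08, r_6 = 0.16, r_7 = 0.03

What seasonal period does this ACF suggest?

2

The largest autocorrelation is r_2 = 0.44, with weaker echoes at lags 4 (0.25) and 6 (0.16); the remaining lags stay at or below 0.03.
The dominant spike at lag 2 indicates a seasonal period of 2.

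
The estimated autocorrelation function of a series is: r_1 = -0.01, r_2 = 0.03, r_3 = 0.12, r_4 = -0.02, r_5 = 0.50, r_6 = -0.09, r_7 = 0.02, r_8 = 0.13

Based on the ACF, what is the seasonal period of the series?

The largest autocorrelation is r_5 = 0.50; the remaining lags stay at or below 0.13.
The dominant spike at lag 5 indicates a seasonal period of 5.

5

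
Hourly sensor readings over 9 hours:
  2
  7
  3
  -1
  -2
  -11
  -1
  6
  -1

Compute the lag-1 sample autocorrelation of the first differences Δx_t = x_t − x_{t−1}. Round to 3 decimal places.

First differences Δx: 5, -4, -4, -1, -9, 10, 7, -7
Mean of differences = -0.3750
Numerator Σ(Δx_t−Δx̄)(Δx_{t+1}−Δx̄) = -60.5156
Denominator Σ(Δx_t−Δx̄)² = 335.8750
r_1(Δx) = -60.5156 / 335.8750 = -0.180

-0.180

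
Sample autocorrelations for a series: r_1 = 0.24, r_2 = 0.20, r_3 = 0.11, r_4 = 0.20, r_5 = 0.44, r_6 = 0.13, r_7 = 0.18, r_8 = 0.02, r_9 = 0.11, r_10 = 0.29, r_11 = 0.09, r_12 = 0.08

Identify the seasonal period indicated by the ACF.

5

The largest autocorrelation is r_5 = 0.44, with a weaker echo at lag 10 (0.29); the remaining lags stay at or below 0.24. The elevated value at lag 1 (0.24), dropping to 0.20 at lag 2, reflects decaying short-term dependence rather than seasonality.
The dominant spike at lag 5 indicates a seasonal period of 5.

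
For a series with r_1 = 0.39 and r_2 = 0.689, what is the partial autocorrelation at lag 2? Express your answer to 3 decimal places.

0.633

φ_{22} = (r_2 − r_1²) / (1 − r_1²)
r_1² = (0.39)² = 0.1521
Numerator = 0.689 − 0.1521 = 0.5369; denominator = 1 − 0.1521 = 0.8479
φ_{22} = 0.5369 / 0.8479 = 0.633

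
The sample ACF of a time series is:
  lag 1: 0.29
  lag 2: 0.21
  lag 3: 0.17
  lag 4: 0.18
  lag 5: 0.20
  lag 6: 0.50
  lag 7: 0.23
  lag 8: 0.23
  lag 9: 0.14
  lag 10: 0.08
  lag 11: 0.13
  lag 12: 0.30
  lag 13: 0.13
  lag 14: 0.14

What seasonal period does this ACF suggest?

6

The largest autocorrelation is r_6 = 0.50, with a weaker echo at lag 12 (0.30); the remaining lags stay at or below 0.29. The elevated value at lag 1 (0.29), dropping to 0.21 at lag 2, reflects decaying short-term dependence rather than seasonality.
The dominant spike at lag 6 indicates a seasonal period of 6.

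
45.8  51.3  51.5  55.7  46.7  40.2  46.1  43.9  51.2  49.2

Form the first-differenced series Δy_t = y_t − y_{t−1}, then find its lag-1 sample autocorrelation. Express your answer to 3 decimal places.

-0.223

First differences Δy: 5.5, 0.2, 4.2, -9.0, -6.5, 5.9, -2.2, 7.3, -2.0
Mean of differences = 0.3778
Numerator Σ(Δy_t−Δȳ)(Δy_{t+1}−Δȳ) = -59.4549
Denominator Σ(Δy_t−Δȳ)² = 266.8356
r_1(Δy) = -59.4549 / 266.8356 = -0.223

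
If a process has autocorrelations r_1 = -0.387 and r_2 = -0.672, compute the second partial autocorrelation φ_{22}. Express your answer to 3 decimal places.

φ_{22} = (r_2 − r_1²) / (1 − r_1²)
r_1² = (-0.387)² = 0.149769
Numerator = -0.672 − 0.1498 = -0.8218; denominator = 1 − 0.1498 = 0.8502
φ_{22} = -0.8218 / 0.8502 = -0.967

-0.967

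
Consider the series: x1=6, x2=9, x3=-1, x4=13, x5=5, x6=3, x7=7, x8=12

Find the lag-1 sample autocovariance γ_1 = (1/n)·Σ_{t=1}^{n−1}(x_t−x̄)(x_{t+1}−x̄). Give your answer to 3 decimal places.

Mean x̄ = (6 + 9 − 1 + 13 + 5 + 3 + 7 + 12)/8 = 6.7500
Σ_{t=1}^{7}(x_t−x̄)(x_{t+1}−x̄) = -71.5625
γ_1 = -71.5625 / 8 = -8.945

-8.945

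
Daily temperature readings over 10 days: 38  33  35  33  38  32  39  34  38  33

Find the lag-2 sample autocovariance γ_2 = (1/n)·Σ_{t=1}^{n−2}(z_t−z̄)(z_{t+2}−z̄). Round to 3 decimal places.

3.852

Mean z̄ = (38 + 33 + 35 + 33 + 38 + 32 + 39 + 34 + 38 + 33)/10 = 35.3000
Σ_{t=1}^{8}(z_t−z̄)(z_{t+2}−z̄) = 38.5200
γ_2 = 38.5200 / 10 = 3.852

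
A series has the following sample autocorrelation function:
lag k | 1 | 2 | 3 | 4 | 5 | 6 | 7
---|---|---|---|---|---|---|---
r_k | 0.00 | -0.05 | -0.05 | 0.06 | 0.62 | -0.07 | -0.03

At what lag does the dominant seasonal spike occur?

5

The largest autocorrelation is r_5 = 0.62; the remaining lags stay at or below 0.06.
The dominant spike at lag 5 indicates a seasonal period of 5.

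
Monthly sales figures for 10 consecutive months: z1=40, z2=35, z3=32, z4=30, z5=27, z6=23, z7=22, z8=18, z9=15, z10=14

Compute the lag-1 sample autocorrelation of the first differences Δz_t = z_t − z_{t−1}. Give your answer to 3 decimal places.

First differences Δz: -5, -3, -2, -3, -4, -1, -4, -3, -1
Mean of differences = -2.8889
Numerator Σ(Δz_t−Δz̄)(Δz_{t+1}−Δz̄) = -4.1235
Denominator Σ(Δz_t−Δz̄)² = 14.8889
r_1(Δz) = -4.1235 / 14.8889 = -0.277

-0.277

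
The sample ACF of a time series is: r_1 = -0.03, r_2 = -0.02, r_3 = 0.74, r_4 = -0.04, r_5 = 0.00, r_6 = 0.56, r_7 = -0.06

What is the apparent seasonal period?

3

The largest autocorrelation is r_3 = 0.74, with a weaker echo at lag 6 (0.56); the remaining lags stay at or below 0.00.
The dominant spike at lag 3 indicates a seasonal period of 3.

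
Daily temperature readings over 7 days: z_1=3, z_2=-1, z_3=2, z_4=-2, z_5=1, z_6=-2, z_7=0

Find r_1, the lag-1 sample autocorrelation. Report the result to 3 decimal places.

Mean z̄ = (3 − 1 + 2 − 2 + 1 − 2 + 0)/7 = 0.1429
Deviations from mean: 2.8571, -1.1429, 1.8571, -2.1429, 0.8571, -2.1429, -0.1429
Numerator Σ_{t=1}^{6}(z_t−z̄)(z_{t+1}−z̄) = -12.7347
Denominator Σ(z_t−z̄)² = 22.8571
r_1 = -12.7347 / 22.8571 = -0.557

-0.557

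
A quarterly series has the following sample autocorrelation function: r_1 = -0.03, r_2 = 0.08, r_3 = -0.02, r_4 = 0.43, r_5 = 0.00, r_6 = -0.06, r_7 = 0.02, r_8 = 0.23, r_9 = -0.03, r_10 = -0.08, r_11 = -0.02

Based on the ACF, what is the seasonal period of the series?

The largest autocorrelation is r_4 = 0.43, with a weaker echo at lag 8 (0.23); the remaining lags stay at or below 0.08.
The dominant spike at lag 4 indicates a seasonal period of 4.

4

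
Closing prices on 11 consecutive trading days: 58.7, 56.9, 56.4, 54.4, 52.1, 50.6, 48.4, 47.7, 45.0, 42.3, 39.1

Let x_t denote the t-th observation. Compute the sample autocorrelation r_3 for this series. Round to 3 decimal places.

Mean x̄ = (58.7 + 56.9 + 56.4 + 54.4 + 52.1 + 50.6 + 48.4 + 47.7 + 45.0 + 42.3 + 39.1)/11 = 50.1455
Numerator Σ_{t=1}^{8}(x_t−x̄)(x_{t+3}−x̄) = 78.6011
Denominator Σ(x_t−x̄)² = 399.1073
r_3 = 78.6011 / 399.1073 = 0.197

0.197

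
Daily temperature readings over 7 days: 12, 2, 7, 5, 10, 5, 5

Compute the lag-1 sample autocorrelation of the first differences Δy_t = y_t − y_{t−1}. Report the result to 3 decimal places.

-0.544

First differences Δy: -10, 5, -2, 5, -5, 0
Mean of differences = -1.1667
Numerator Σ(Δy_t−Δȳ)(Δy_{t+1}−Δȳ) = -92.8611
Denominator Σ(Δy_t−Δȳ)² = 170.8333
r_1(Δy) = -92.8611 / 170.8333 = -0.544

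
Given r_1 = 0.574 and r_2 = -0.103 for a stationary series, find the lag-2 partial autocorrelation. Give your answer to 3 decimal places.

-0.645

φ_{22} = (r_2 − r_1²) / (1 − r_1²)
r_1² = (0.574)² = 0.329476
Numerator = -0.103 − 0.3295 = -0.4325; denominator = 1 − 0.3295 = 0.6705
φ_{22} = -0.4325 / 0.6705 = -0.645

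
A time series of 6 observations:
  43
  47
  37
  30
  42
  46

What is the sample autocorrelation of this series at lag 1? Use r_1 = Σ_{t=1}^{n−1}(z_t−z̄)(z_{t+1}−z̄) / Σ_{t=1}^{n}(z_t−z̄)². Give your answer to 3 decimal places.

0.121

Mean z̄ = (43 + 47 + 37 + 30 + 42 + 46)/6 = 40.8333
Σ(z_t−z̄)(z_{t+1}−z̄) = (13.3611) + (-23.6389) + (41.5278) + (-12.6389) + (6.0278) = 24.6389
Denominator Σ(z_t−z̄)² = 202.8333
r_1 = 24.6389 / 202.8333 = 0.121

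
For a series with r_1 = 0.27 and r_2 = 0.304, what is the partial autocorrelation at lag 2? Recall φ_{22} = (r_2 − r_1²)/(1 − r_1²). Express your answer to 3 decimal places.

φ_{22} = (r_2 − r_1²) / (1 − r_1²)
r_1² = (0.27)² = 0.0729
Numerator = 0.304 − 0.0729 = 0.2311; denominator = 1 − 0.0729 = 0.9271
φ_{22} = 0.2311 / 0.9271 = 0.249

0.249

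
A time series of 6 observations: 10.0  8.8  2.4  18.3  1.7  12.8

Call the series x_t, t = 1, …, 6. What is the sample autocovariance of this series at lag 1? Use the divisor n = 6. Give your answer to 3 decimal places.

Mean x̄ = (10.0 + 8.8 + 2.4 + 18.3 + 1.7 + 12.8)/6 = 9.0000
Σ_{t=1}^{5}(x_t−x̄)(x_{t+1}−x̄) = -155.8900
γ_1 = -155.8900 / 6 = -25.982

-25.982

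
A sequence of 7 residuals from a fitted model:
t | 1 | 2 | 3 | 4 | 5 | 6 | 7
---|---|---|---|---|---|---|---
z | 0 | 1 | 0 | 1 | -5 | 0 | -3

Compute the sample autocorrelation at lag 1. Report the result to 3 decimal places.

Mean z̄ = (0 + 1 + 0 + 1 − 5 + 0 − 3)/7 = -0.8571
Σ(z_t−z̄)(z_{t+1}−z̄) = (1.5918) + (1.5918) + (1.5918) + (-7.6939) + (-3.5510) + (-1.8367) = -8.3061
Denominator Σ(z_t−z̄)² = 30.8571
r_1 = -8.3061 / 30.8571 = -0.269

-0.269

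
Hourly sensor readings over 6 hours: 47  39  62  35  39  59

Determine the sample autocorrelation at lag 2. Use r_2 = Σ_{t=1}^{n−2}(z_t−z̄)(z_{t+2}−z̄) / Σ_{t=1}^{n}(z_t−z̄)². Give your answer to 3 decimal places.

-0.261

Mean z̄ = (47 + 39 + 62 + 35 + 39 + 59)/6 = 46.8333
Deviations from mean: 0.1667, -7.8333, 15.1667, -11.8333, -7.8333, 12.1667
Σ(z_t−z̄)(z_{t+2}−z̄) = (2.5278) + (92.6944) + (-118.8056) + (-143.9722) = -167.5556
Denominator Σ(z_t−z̄)² = 640.8333
r_2 = -167.5556 / 640.8333 = -0.261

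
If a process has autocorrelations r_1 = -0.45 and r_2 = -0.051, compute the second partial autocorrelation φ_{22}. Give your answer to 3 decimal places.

φ_{22} = (r_2 − r_1²) / (1 − r_1²)
r_1² = (-0.45)² = 0.2025
Numerator = -0.051 − 0.2025 = -0.2535; denominator = 1 − 0.2025 = 0.7975
φ_{22} = -0.2535 / 0.7975 = -0.318

-0.318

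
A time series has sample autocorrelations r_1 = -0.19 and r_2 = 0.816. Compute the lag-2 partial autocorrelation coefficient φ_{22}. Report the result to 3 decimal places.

φ_{22} = (r_2 − r_1²) / (1 − r_1²)
r_1² = (-0.19)² = 0.0361
Numerator = 0.816 − 0.0361 = 0.7799; denominator = 1 − 0.0361 = 0.9639
φ_{22} = 0.7799 / 0.9639 = 0.809

0.809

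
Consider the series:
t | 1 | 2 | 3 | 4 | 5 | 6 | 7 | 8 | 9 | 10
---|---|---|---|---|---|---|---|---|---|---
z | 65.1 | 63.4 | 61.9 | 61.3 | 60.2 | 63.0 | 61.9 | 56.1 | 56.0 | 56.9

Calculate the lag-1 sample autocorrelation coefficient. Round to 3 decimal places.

Mean z̄ = (65.1 + 63.4 + 61.9 + 61.3 + 60.2 + 63.0 + 61.9 + 56.1 + 56.0 + 56.9)/10 = 60.5800
Numerator Σ_{t=1}^{9}(z_t−z̄)(z_{t+1}−z̄) = 50.8796
Denominator Σ(z_t−z̄)² = 92.9760
r_1 = 50.8796 / 92.9760 = 0.547

0.547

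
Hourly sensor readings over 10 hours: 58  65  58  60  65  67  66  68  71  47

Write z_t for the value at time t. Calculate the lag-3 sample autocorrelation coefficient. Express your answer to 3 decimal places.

-0.032

Mean z̄ = (58 + 65 + 58 + 60 + 65 + 67 + 66 + 68 + 71 + 47)/10 = 62.5000
Σ(z_t−z̄)(z_{t+3}−z̄) = (11.2500) + (6.2500) + (-20.2500) + (-8.7500) + (13.7500) + (38.2500) + (-54.2500) = -13.7500
Denominator Σ(z_t−z̄)² = 434.5000
r_3 = -13.7500 / 434.5000 = -0.032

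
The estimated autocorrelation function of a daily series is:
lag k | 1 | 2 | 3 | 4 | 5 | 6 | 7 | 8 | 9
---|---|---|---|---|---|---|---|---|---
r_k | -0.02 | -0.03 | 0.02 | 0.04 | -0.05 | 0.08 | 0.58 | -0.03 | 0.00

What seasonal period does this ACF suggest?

The largest autocorrelation is r_7 = 0.58; the remaining lags stay at or below 0.08.
The dominant spike at lag 7 indicates a seasonal period of 7.

7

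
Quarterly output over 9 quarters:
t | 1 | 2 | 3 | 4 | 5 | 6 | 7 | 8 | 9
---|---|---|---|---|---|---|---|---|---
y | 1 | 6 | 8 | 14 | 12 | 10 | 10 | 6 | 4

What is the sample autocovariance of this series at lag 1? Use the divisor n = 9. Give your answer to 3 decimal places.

Mean ȳ = (1 + 6 + 8 + 14 + 12 + 10 + 10 + 6 + 4)/9 = 7.8889
Σ_{t=1}^{8}(y_t−ȳ)(y_{t+1}−ȳ) = 55.0988
γ_1 = 55.0988 / 9 = 6.122

6.122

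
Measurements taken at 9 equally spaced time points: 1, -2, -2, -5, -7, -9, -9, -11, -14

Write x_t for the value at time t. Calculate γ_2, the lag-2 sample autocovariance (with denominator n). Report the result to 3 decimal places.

7.302

Mean x̄ = (1 − 2 − 2 − 5 − 7 − 9 − 9 − 11 − 14)/9 = -6.4444
Σ_{t=1}^{7}(x_t−x̄)(x_{t+2}−x̄) = 65.7160
γ_2 = 65.7160 / 9 = 7.302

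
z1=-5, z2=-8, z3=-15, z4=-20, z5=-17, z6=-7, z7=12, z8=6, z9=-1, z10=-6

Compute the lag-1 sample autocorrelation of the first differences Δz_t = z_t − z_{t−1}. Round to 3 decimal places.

First differences Δz: -3, -7, -5, 3, 10, 19, -6, -7, -5
Mean of differences = -0.1111
Numerator Σ(Δz_t−Δz̄)(Δz_{t+1}−Δz̄) = 224.7654
Denominator Σ(Δz_t−Δz̄)² = 662.8889
r_1(Δz) = 224.7654 / 662.8889 = 0.339

0.339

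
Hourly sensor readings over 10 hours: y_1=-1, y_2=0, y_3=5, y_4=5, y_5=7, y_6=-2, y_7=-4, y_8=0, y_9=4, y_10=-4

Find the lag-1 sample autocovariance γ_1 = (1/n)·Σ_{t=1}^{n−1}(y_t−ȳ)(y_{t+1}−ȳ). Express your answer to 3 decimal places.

2.200

Mean ȳ = (-1 + 0 + 5 + 5 + 7 − 2 − 4 + 0 + 4 − 4)/10 = 1.0000
Σ_{t=1}^{9}(y_t−ȳ)(y_{t+1}−ȳ) = 22.0000
γ_1 = 22.0000 / 10 = 2.200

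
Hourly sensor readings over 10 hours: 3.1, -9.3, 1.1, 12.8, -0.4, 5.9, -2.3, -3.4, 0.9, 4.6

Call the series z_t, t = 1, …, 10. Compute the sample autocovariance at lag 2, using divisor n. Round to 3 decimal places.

Mean z̄ = (3.1 − 9.3 + 1.1 + 12.8 − 0.4 + 5.9 − 2.3 − 3.4 + 0.9 + 4.6)/10 = 1.3000
Σ_{t=1}^{8}(z_t−z̄)(z_{t+2}−z̄) = -98.5900
γ_2 = -98.5900 / 10 = -9.859

-9.859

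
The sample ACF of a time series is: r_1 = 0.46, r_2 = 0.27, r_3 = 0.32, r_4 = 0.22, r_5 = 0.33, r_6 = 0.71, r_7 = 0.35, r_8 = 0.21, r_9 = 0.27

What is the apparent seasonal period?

The largest autocorrelation is r_6 = 0.71; the remaining lags stay at or below 0.46. The elevated value at lag 1 (0.46), dropping to 0.27 at lag 2, reflects decaying short-term dependence rather than seasonality.
The dominant spike at lag 6 indicates a seasonal period of 6.

6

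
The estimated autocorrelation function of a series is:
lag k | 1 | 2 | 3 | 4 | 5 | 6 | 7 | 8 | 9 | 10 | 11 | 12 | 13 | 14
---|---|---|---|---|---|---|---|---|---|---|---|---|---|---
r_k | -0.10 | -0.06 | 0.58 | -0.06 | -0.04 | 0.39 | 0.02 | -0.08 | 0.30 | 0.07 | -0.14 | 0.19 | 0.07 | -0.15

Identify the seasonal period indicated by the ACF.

3

The largest autocorrelation is r_3 = 0.58, with weaker echoes at lags 6 (0.39), 9 (0.30) and 12 (0.19); the remaining lags stay at or below 0.07.
The dominant spike at lag 3 indicates a seasonal period of 3.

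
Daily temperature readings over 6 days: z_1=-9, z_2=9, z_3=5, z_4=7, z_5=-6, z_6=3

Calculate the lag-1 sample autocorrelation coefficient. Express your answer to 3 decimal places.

-0.321

Mean z̄ = (-9 + 9 + 5 + 7 − 6 + 3)/6 = 1.5000
Deviations from mean: -10.5000, 7.5000, 3.5000, 5.5000, -7.5000, 1.5000
Numerator Σ_{t=1}^{5}(z_t−z̄)(z_{t+1}−z̄) = -85.7500
Denominator Σ(z_t−z̄)² = 267.5000
r_1 = -85.7500 / 267.5000 = -0.321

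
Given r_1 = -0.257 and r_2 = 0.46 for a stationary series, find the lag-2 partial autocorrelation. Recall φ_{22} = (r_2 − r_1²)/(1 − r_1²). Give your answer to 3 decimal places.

φ_{22} = (r_2 − r_1²) / (1 − r_1²)
r_1² = (-0.257)² = 0.066049
Numerator = 0.46 − 0.0660 = 0.3940; denominator = 1 − 0.0660 = 0.9340
φ_{22} = 0.3940 / 0.9340 = 0.422

0.422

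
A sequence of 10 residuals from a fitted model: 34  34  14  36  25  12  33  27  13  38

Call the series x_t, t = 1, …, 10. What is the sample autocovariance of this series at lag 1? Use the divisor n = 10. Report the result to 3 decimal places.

-39.996

Mean x̄ = (34 + 34 + 14 + 36 + 25 + 12 + 33 + 27 + 13 + 38)/10 = 26.6000
Σ_{t=1}^{9}(x_t−x̄)(x_{t+1}−x̄) = -399.9600
γ_1 = -399.9600 / 10 = -39.996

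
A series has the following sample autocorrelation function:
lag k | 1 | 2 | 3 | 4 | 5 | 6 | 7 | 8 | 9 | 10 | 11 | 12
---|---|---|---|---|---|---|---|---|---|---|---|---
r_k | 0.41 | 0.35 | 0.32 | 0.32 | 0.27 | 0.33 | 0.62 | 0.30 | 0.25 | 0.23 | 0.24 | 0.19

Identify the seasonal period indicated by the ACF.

7

The largest autocorrelation is r_7 = 0.62; the remaining lags stay at or below 0.41. The elevated value at lag 1 (0.41), dropping to 0.35 at lag 2, reflects decaying short-term dependence rather than seasonality.
The dominant spike at lag 7 indicates a seasonal period of 7.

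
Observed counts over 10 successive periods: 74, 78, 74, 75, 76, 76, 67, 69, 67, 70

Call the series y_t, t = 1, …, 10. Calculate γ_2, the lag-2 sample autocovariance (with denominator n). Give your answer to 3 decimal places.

Mean ȳ = (74 + 78 + 74 + 75 + 76 + 76 + 67 + 69 + 67 + 70)/10 = 72.6000
Σ_{t=1}^{8}(y_t−ȳ)(y_{t+2}−ȳ) = 37.2800
γ_2 = 37.2800 / 10 = 3.728

3.728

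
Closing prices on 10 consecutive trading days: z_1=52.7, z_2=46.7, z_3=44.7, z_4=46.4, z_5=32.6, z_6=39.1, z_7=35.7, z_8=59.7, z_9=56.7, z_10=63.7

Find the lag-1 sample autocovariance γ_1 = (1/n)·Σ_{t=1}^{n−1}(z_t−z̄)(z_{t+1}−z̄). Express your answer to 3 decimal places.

Mean z̄ = (52.7 + 46.7 + 44.7 + 46.4 + 32.6 + 39.1 + 35.7 + 59.7 + 56.7 + 63.7)/10 = 47.8000
Σ_{t=1}^{9}(z_t−z̄)(z_{t+1}−z̄) = 364.5800
γ_1 = 364.5800 / 10 = 36.458

36.458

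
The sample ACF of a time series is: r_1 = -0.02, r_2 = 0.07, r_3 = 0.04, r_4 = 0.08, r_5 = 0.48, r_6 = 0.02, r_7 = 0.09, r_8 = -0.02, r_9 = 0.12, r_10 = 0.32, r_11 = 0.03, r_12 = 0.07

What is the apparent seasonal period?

5

The largest autocorrelation is r_5 = 0.48, with a weaker echo at lag 10 (0.32); the remaining lags stay at or below 0.12.
The dominant spike at lag 5 indicates a seasonal period of 5.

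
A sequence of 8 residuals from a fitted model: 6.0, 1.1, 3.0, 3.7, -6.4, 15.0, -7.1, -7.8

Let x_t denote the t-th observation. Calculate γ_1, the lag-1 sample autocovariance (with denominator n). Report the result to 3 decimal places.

-19.925

Mean x̄ = (6.0 + 1.1 + 3.0 + 3.7 − 6.4 + 15.0 − 7.1 − 7.8)/8 = 0.9375
Σ_{t=1}^{7}(x_t−x̄)(x_{t+1}−x̄) = -159.3977
γ_1 = -159.3977 / 8 = -19.925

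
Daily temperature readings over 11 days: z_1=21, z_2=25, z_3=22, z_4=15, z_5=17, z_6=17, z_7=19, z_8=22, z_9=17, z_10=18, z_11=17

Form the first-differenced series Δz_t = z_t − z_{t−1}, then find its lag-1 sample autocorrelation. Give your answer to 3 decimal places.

-0.197

First differences Δz: 4, -3, -7, 2, 0, 2, 3, -5, 1, -1
Mean of differences = -0.4000
Numerator Σ(Δz_t−Δz̄)(Δz_{t+1}−Δz̄) = -22.9600
Denominator Σ(Δz_t−Δz̄)² = 116.4000
r_1(Δz) = -22.9600 / 116.4000 = -0.197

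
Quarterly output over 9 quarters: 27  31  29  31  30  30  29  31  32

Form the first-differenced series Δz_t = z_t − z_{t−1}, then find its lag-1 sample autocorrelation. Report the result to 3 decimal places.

First differences Δz: 4, -2, 2, -1, 0, -1, 2, 1
Mean of differences = 0.6250
Numerator Σ(Δz_t−Δz̄)(Δz_{t+1}−Δz̄) = -14.3906
Denominator Σ(Δz_t−Δz̄)² = 27.8750
r_1(Δz) = -14.3906 / 27.8750 = -0.516

-0.516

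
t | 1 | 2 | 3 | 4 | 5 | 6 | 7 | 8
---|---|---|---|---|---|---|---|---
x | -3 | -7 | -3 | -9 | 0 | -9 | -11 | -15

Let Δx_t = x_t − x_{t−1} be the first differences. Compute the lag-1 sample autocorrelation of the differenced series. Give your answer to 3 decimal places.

-0.692

First differences Δx: -4, 4, -6, 9, -9, -2, -4
Mean of differences = -1.7143
Numerator Σ(Δx_t−Δx̄)(Δx_{t+1}−Δx̄) = -158.7959
Denominator Σ(Δx_t−Δx̄)² = 229.4286
r_1(Δx) = -158.7959 / 229.4286 = -0.692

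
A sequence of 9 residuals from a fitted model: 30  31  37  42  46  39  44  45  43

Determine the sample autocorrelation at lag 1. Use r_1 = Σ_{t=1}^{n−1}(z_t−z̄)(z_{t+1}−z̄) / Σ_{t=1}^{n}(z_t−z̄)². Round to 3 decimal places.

Mean z̄ = (30 + 31 + 37 + 42 + 46 + 39 + 44 + 45 + 43)/9 = 39.6667
Numerator Σ_{t=1}^{8}(z_t−z̄)(z_{t+1}−z̄) = 149.2222
Denominator Σ(z_t−z̄)² = 280.0000
r_1 = 149.2222 / 280.0000 = 0.533

0.533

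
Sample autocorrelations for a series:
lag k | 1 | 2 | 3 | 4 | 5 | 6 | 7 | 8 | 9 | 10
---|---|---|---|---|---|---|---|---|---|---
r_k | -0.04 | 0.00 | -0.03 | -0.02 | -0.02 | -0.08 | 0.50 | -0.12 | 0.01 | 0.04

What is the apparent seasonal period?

7

The largest autocorrelation is r_7 = 0.50; the remaining lags stay at or below 0.04.
The dominant spike at lag 7 indicates a seasonal period of 7.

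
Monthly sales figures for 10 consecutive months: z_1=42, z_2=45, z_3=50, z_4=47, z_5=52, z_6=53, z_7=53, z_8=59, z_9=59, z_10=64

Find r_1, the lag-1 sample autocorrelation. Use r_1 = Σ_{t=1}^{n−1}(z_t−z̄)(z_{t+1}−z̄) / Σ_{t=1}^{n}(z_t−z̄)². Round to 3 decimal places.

Mean z̄ = (42 + 45 + 50 + 47 + 52 + 53 + 53 + 59 + 59 + 64)/10 = 52.4000
Numerator Σ_{t=1}^{9}(z_t−z̄)(z_{t+1}−z̄) = 234.0400
Denominator Σ(z_t−z̄)² = 420.4000
r_1 = 234.0400 / 420.4000 = 0.557

0.557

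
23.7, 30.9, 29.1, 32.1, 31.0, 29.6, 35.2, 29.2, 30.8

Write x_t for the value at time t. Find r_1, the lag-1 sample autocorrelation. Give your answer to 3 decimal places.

-0.198

Mean x̄ = (23.7 + 30.9 + 29.1 + 32.1 + 31.0 + 29.6 + 35.2 + 29.2 + 30.8)/9 = 30.1778
Numerator Σ_{t=1}^{8}(x_t−x̄)(x_{t+1}−x̄) = -14.8438
Denominator Σ(x_t−x̄)² = 74.9156
r_1 = -14.8438 / 74.9156 = -0.198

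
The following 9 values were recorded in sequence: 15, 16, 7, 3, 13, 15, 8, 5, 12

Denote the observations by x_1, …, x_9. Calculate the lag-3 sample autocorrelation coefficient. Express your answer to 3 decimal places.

-0.130

Mean x̄ = (15 + 16 + 7 + 3 + 13 + 15 + 8 + 5 + 12)/9 = 10.4444
Numerator Σ_{t=1}^{6}(x_t−x̄)(x_{t+3}−x̄) = -24.0370
Denominator Σ(x_t−x̄)² = 184.2222
r_3 = -24.0370 / 184.2222 = -0.130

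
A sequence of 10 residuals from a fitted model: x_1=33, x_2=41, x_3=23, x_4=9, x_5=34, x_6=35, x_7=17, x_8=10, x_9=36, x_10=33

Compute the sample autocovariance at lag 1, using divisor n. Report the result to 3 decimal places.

Mean x̄ = (33 + 41 + 23 + 9 + 34 + 35 + 17 + 10 + 36 + 33)/10 = 27.1000
Σ_{t=1}^{9}(x_t−x̄)(x_{t+1}−x̄) = 22.0900
γ_1 = 22.0900 / 10 = 2.209

2.209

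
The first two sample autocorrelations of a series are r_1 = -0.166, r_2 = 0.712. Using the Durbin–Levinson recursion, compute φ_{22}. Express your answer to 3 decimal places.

φ_{22} = (r_2 − r_1²) / (1 − r_1²)
r_1² = (-0.166)² = 0.027556
Numerator = 0.712 − 0.0276 = 0.6844; denominator = 1 − 0.0276 = 0.9724
φ_{22} = 0.6844 / 0.9724 = 0.704

0.704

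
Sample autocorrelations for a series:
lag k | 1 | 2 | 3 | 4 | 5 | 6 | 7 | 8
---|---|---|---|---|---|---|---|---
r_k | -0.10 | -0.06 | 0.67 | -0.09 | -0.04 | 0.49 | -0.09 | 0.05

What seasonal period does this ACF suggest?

3

The largest autocorrelation is r_3 = 0.67, with a weaker echo at lag 6 (0.49); the remaining lags stay at or below 0.05.
The dominant spike at lag 3 indicates a seasonal period of 3.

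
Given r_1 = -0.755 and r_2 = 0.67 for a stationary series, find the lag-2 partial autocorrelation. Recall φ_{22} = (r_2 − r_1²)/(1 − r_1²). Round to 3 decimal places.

0.233

φ_{22} = (r_2 − r_1²) / (1 − r_1²)
r_1² = (-0.755)² = 0.570025
Numerator = 0.67 − 0.5700 = 0.1000; denominator = 1 − 0.5700 = 0.4300
φ_{22} = 0.1000 / 0.4300 = 0.233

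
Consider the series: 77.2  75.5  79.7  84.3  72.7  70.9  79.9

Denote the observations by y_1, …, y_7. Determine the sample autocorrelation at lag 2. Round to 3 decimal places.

-0.631

Mean ȳ = (77.2 + 75.5 + 79.7 + 84.3 + 72.7 + 70.9 + 79.9)/7 = 77.1714
Numerator Σ_{t=1}^{5}(y_t−ȳ)(y_{t+2}−ȳ) = -80.0559
Denominator Σ(y_t−ȳ)² = 126.7743
r_2 = -80.0559 / 126.7743 = -0.631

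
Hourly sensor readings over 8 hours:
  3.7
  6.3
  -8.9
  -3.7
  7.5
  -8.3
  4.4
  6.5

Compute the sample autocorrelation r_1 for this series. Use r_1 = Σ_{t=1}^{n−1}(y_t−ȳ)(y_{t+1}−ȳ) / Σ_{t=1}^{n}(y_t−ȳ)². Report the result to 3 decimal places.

Mean ȳ = (3.7 + 6.3 − 8.9 − 3.7 + 7.5 − 8.3 + 4.4 + 6.5)/8 = 0.9375
Deviations from mean: 2.7625, 5.3625, -9.8375, -4.6375, 6.5625, -9.2375, 3.4625, 5.5625
Σ(y_t−ȳ)(y_{t+1}−ȳ) = (14.8139) + (-52.7536) + (45.6214) + (-30.4336) + (-60.6211) + (-31.9848) + (19.2602) = -96.0977
Denominator Σ(y_t−ȳ)² = 325.9988
r_1 = -96.0977 / 325.9988 = -0.295

-0.295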